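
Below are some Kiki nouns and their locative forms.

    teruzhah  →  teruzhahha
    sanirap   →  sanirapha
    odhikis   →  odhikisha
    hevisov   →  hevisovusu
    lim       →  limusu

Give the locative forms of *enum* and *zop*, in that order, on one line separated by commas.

The suffix is conditioned by the final consonant: -ha when the stem ends in a voiceless consonant (*teruzhah*, *sanirap*, *odhikis*); -usu when the stem ends in a voiced consonant (*hevisov*, *lim*).
The final consonant of *enum* is /m/, which is voiced, so the suffix is -usu, giving *enumusu*.
Since the final consonant of *zop* is /p/ (voiceless), it takes -ha, giving *zopha*.

enumusu, zopha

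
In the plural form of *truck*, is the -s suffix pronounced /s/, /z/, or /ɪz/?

The stem *truck* ends in a voiceless non-sibilant consonant.
The plural suffix surfaces as /ɪz/ after sibilants, /s/ after other voiceless consonants, and /z/ after other voiced sounds.
So the plural -s on *truck* is pronounced /s/.

/s/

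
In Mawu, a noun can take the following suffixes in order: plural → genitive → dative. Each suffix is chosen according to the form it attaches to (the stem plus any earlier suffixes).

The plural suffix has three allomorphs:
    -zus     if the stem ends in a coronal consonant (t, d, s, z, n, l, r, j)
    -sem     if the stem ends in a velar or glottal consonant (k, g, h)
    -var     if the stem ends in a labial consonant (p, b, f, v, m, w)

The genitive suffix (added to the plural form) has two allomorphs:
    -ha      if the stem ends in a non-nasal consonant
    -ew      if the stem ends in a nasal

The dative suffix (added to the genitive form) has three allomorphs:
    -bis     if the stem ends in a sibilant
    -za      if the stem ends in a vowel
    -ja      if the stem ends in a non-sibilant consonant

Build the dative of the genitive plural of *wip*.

Since the final consonant of *wip* is /p/ (labial), it takes -var, giving *wipvar*.
The final consonant of the plural form *wipvar* is /r/, which is non-nasal, so the genitive suffix is -ha, giving *wipvarha*.
The genitive form *wipvarha* — final sound /a/ (a vowel) → -za → *wipvarhaza*.

wipvarhaza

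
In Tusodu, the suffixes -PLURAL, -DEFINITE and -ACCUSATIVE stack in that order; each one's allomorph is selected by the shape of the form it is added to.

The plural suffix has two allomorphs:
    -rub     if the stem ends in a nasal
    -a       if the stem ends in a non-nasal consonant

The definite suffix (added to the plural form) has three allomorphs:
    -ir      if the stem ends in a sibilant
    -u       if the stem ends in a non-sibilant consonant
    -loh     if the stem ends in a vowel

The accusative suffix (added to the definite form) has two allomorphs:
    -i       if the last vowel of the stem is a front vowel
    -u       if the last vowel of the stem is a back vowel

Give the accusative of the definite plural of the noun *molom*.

Since the final consonant of *molom* is /m/ (a nasal), it takes -rub, giving *molomrub*.
The plural form *molomrub* — final sound /b/ (a non-sibilant consonant) → -u → *molomrubu*.
The definite form *molomrubu* — last vowel /u/ (a back vowel) → -u → *molomrubuu*.

molomrubuu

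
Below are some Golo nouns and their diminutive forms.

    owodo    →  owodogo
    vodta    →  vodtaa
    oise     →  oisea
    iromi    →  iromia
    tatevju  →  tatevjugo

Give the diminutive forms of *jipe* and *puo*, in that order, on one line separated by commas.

jipea, puogo

The suffix is conditioned by the last vowel: -go when the last vowel of the stem is a rounded vowel (*owodo*, *tatevju*); -a when the last vowel of the stem is an unrounded vowel (*vodta*, *oise*, *iromi*).
*jipe*: last vowel = /e/, an unrounded vowel → -a → *jipea*.
*puo* — last vowel /o/ (a rounded vowel) → -go → *puogo*.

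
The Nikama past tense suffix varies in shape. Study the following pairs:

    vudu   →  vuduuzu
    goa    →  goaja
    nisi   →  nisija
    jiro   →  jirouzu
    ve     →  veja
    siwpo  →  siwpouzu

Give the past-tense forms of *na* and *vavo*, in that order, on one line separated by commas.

naja, vavouzu

The alternation tracks the last vowel of the stem — -uzu when the last vowel of the stem is a rounded vowel (*vudu*, *jiro*, *siwpo*); -ja when the last vowel of the stem is an unrounded vowel (*goa*, *nisi*, *ve*).
Since the last vowel of *na* is /a/ (an unrounded vowel), it takes -ja, giving *naja*.
*vavo* — last vowel /o/ (a rounded vowel) → -uzu → *vavouzu*.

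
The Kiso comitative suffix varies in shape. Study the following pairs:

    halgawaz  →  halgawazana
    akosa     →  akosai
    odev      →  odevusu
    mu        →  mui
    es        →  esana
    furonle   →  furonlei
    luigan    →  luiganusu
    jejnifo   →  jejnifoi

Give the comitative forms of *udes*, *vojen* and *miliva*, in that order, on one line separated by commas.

Looking at the final sound of each stem: -ana when the stem ends in a sibilant (*halgawaz*, *es*); -usu when the stem ends in a non-sibilant consonant (*odev*, *luigan*); -i when the stem ends in a vowel (*akosa*, *mu*, *furonle*, *jejnifo*).
*udes*: final sound = /s/, a sibilant → -ana → *udesana*.
*vojen* — final sound /n/ (a non-sibilant consonant) → -usu → *vojenusu*.
The final sound of *miliva* is /a/, which is a vowel, so the suffix is -i, giving *milivai*.

udesana, vojenusu, milivai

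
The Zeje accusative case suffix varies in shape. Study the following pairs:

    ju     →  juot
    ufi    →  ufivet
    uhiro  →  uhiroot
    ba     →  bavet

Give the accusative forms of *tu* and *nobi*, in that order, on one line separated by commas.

The suffix is conditioned by the last vowel: -ot when the last vowel of the stem is a rounded vowel (*ju*, *uhiro*); -vet when the last vowel of the stem is an unrounded vowel (*ufi*, *ba*).
*tu*: last vowel = /u/, a rounded vowel → -ot → *tuot*.
The last vowel of *nobi* is /i/, which is an unrounded vowel, so the suffix is -vet, giving *nobivet*.

tuot, nobivet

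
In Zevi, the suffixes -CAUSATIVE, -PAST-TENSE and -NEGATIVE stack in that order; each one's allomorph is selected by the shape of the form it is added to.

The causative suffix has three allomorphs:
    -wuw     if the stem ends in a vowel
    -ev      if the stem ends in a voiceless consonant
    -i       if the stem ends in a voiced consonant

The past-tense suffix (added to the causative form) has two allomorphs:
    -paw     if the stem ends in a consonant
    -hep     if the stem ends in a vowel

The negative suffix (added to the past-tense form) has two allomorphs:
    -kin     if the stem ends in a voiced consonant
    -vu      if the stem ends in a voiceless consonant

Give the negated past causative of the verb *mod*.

Since the final sound of *mod* is /d/ (a voiced consonant), it takes -i, giving *modi*.
Since the final sound of the causative form *modi* is /i/ (a vowel), it takes -hep, giving *modihep*.
Since the final consonant of the past-tense form *modihep* is /p/ (voiceless), it takes -vu, giving *modihepvu*.

modihepvu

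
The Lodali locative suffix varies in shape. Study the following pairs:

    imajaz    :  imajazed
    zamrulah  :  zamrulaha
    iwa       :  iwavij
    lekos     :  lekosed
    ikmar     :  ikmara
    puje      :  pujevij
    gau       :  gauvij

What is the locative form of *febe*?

The pattern is sibilance of the final sound: -ed when the stem ends in a sibilant (*imajaz*, *lekos*); -a when the stem ends in a non-sibilant consonant (*zamrulah*, *ikmar*); -vij when the stem ends in a vowel (*iwa*, *puje*, *gau*).
*febe*: final sound = /e/, a vowel → -vij → *febevij*.

febevij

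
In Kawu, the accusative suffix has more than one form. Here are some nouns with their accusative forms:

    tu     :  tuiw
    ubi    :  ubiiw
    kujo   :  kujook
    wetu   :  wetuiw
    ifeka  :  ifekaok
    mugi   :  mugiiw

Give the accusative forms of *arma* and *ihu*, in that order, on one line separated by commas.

The pattern is height harmony: -iw when the last vowel of the stem is a high vowel (*tu*, *ubi*, *wetu*, *mugi*); -ok when the last vowel of the stem is a non-high vowel (*kujo*, *ifeka*).
*arma*: last vowel = /a/, a non-high vowel → -ok → *armaok*.
Since the last vowel of *ihu* is /u/ (a high vowel), it takes -iw, giving *ihuiw*.

armaok, ihuiw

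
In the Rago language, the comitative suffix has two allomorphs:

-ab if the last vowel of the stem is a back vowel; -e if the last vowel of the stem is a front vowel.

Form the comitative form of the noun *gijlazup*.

Since the last vowel of *gijlazup* is /u/ (a back vowel), it takes -ab, giving *gijlazupab*.

gijlazupab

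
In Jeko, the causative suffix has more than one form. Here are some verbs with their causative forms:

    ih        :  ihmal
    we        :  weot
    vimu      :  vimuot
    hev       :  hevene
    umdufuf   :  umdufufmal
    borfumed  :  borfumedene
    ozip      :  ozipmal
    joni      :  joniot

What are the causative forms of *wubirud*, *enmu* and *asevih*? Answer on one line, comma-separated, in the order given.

Looking at the final sound of each stem: -mal when the stem ends in a voiceless consonant (*ih*, *umdufuf*, *ozip*); -ene when the stem ends in a voiced consonant (*hev*, *borfumed*); -ot when the stem ends in a vowel (*we*, *vimu*, *joni*).
*wubirud* — final sound /d/ (a voiced consonant) → -ene → *wubirudene*.
Since the final sound of *enmu* is /u/ (a vowel), it takes -ot, giving *enmuot*.
*asevih* — final sound /h/ (a voiceless consonant) → -mal → *asevihmal*.

wubirudene, enmuot, asevihmal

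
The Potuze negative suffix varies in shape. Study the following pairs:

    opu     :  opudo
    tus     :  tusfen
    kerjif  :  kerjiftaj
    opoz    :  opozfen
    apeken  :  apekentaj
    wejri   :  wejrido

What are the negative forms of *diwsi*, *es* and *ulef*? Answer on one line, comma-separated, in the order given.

The alternation tracks the final sound of the stem — -fen when the stem ends in a sibilant (*tus*, *opoz*); -taj when the stem ends in a non-sibilant consonant (*kerjif*, *apeken*); -do when the stem ends in a vowel (*opu*, *wejri*).
Since the final sound of *diwsi* is /i/ (a vowel), it takes -do, giving *diwsido*.
*es*: final sound = /s/, a sibilant → -fen → *esfen*.
*ulef* — final sound /f/ (a non-sibilant consonant) → -taj → *uleftaj*.

diwsido, esfen, uleftaj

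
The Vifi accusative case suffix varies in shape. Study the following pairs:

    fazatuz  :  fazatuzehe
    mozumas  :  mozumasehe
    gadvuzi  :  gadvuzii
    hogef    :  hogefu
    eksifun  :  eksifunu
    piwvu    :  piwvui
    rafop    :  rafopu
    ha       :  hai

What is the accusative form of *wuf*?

Looking at the final sound of each stem: -ehe when the stem ends in a sibilant (*fazatuz*, *mozumas*); -u when the stem ends in a non-sibilant consonant (*hogef*, *eksifun*, *rafop*); -i when the stem ends in a vowel (*gadvuzi*, *piwvu*, *ha*).
Since the final sound of *wuf* is /f/ (a non-sibilant consonant), it takes -u, giving *wufu*.

wufu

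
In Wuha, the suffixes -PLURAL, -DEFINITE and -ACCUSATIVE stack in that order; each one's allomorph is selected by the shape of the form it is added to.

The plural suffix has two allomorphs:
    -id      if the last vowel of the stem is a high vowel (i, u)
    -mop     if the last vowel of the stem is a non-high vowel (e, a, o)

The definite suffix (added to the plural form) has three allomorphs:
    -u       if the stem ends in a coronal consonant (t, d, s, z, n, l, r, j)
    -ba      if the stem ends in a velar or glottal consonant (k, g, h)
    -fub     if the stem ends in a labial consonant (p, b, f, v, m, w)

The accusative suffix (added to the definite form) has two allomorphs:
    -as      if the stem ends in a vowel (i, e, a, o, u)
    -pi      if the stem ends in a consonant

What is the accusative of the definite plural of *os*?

Since the last vowel of *os* is /o/ (a non-high vowel), it takes -mop, giving *osmop*.
Since the final consonant of the plural form *osmop* is /p/ (labial), it takes -fub, giving *osmopfub*.
Since the final sound of the definite form *osmopfub* is /b/ (a consonant), it takes -pi, giving *osmopfubpi*.

osmopfubpi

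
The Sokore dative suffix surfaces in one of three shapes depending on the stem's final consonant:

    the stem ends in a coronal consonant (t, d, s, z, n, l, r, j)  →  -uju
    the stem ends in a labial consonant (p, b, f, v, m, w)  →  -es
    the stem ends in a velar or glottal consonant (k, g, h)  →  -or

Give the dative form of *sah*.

sahor

Since the final consonant of *sah* is /h/ (velar/glottal), it takes -or, giving *sahor*.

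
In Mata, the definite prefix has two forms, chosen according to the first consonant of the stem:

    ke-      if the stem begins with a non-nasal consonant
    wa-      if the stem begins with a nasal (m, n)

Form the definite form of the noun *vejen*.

kevejen

*vejen*: first consonant = /v/, non-nasal → ke- → *kevejen*.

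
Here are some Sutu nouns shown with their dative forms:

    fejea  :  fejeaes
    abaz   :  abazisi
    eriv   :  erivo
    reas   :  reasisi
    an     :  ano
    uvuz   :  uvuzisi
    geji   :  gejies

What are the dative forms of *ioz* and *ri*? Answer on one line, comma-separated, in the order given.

iozisi, ries

The alternation tracks the final sound of the stem — -isi when the stem ends in a sibilant (*abaz*, *reas*, *uvuz*); -o when the stem ends in a non-sibilant consonant (*eriv*, *an*); -es when the stem ends in a vowel (*fejea*, *geji*).
The final sound of *ioz* is /z/, which is a sibilant, so the suffix is -isi, giving *iozisi*.
The final sound of *ri* is /i/, which is a vowel, so the suffix is -es, giving *ries*.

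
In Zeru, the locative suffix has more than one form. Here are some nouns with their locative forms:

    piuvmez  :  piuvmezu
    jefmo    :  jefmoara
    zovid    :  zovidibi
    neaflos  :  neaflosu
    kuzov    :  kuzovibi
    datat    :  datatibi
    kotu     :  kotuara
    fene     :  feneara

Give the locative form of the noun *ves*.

vesu

The alternation tracks the final sound of the stem — -u when the stem ends in a sibilant (*piuvmez*, *neaflos*); -ibi when the stem ends in a non-sibilant consonant (*zovid*, *kuzov*, *datat*); -ara when the stem ends in a vowel (*jefmo*, *kotu*, *fene*).
*ves*: final sound = /s/, a sibilant → -u → *vesu*.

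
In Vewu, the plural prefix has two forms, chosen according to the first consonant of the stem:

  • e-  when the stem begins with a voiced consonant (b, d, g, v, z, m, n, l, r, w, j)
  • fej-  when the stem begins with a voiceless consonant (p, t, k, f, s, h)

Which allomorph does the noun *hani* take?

*hani* — first consonant /h/ (voiceless) → fej-.

fej-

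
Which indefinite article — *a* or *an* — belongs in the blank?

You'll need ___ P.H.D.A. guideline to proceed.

a

The indefinite article is chosen by the initial *sound* of the following word, not its spelling.
The initialism *P.H.D.A.* is read letter by letter; the first letter, P, is pronounced /piː/, which begins with a consonant sound.
So the article is *a*: You'll need a P.H.D.A. guideline to proceed.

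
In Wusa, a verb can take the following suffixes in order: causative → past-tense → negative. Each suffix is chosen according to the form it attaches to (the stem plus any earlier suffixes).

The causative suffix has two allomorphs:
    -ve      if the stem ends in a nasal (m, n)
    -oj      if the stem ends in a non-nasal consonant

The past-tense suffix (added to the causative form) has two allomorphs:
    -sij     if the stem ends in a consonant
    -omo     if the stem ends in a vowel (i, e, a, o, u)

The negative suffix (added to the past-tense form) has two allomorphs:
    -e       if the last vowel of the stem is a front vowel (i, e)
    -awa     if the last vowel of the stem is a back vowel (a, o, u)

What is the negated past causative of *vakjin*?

*vakjin* — final consonant /n/ (a nasal) → -ve → *vakjinve*.
The causative form *vakjinve*: final sound = /e/, a vowel → -omo → *vakjinveomo*.
The last vowel of the past-tense form *vakjinveomo* is /o/, which is a back vowel, so the negative suffix is -awa, giving *vakjinveomoawa*.

vakjinveomoawa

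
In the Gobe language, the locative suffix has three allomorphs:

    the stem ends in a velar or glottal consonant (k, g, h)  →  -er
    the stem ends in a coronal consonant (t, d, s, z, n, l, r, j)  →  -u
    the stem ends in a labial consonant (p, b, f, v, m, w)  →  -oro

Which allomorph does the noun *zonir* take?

*zonir*: final consonant = /r/, coronal → -u.

-u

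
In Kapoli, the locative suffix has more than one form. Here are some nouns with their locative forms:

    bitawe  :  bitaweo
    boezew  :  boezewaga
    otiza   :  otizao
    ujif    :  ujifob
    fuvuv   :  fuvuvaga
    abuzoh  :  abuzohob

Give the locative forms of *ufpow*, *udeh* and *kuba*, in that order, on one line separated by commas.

ufpowaga, udehob, kubao

Looking at the final sound of each stem: -ob when the stem ends in a voiceless consonant (*ujif*, *abuzoh*); -aga when the stem ends in a voiced consonant (*boezew*, *fuvuv*); -o when the stem ends in a vowel (*bitawe*, *otiza*).
*ufpow* — final sound /w/ (a voiced consonant) → -aga → *ufpowaga*.
Since the final sound of *udeh* is /h/ (a voiceless consonant), it takes -ob, giving *udehob*.
The final sound of *kuba* is /a/, which is a vowel, so the suffix is -o, giving *kubao*.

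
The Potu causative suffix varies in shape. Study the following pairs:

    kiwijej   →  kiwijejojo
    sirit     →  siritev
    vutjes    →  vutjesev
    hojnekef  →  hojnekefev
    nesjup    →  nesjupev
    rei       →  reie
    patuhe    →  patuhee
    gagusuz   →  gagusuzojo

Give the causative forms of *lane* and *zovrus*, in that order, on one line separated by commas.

Looking at the final sound of each stem: -ev when the stem ends in a voiceless consonant (*sirit*, *vutjes*, *hojnekef*, *nesjup*); -ojo when the stem ends in a voiced consonant (*kiwijej*, *gagusuz*); -e when the stem ends in a vowel (*rei*, *patuhe*).
*lane*: final sound = /e/, a vowel → -e → *lanee*.
*zovrus* — final sound /s/ (a voiceless consonant) → -ev → *zovrusev*.

lanee, zovrusev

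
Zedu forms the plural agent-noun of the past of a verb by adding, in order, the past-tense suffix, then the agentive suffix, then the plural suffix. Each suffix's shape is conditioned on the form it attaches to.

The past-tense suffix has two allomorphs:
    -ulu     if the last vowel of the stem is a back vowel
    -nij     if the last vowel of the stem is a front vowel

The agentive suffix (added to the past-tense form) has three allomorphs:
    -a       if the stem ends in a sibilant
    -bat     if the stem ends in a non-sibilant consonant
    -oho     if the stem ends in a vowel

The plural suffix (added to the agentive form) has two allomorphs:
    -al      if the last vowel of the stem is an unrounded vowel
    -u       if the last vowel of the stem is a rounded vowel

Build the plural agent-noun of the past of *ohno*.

The last vowel of *ohno* is /o/, which is a back vowel, so the past-tense suffix is -ulu, giving *ohnoulu*.
The final sound of the past-tense form *ohnoulu* is /u/, which is a vowel, so the agentive suffix is -oho, giving *ohnouluoho*.
The agentive form *ohnouluoho*: last vowel = /o/, a rounded vowel → -u → *ohnouluohou*.

ohnouluohou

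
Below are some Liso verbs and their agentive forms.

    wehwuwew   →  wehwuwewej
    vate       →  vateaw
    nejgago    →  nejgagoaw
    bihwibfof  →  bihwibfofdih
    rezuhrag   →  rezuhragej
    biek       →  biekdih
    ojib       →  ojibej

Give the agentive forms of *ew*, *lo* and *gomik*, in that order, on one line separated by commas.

ewej, loaw, gomikdih

The alternation tracks the final sound of the stem — -dih when the stem ends in a voiceless consonant (*bihwibfof*, *biek*); -ej when the stem ends in a voiced consonant (*wehwuwew*, *rezuhrag*, *ojib*); -aw when the stem ends in a vowel (*vate*, *nejgago*).
The final sound of *ew* is /w/, which is a voiced consonant, so the suffix is -ej, giving *ewej*.
*lo*: final sound = /o/, a vowel → -aw → *loaw*.
*gomik* — final sound /k/ (a voiceless consonant) → -dih → *gomikdih*.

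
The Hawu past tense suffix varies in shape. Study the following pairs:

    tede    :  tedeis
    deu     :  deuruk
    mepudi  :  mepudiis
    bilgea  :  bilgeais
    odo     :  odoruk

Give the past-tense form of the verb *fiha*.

Looking at the last vowel of each stem: -ruk when the last vowel of the stem is a rounded vowel (*deu*, *odo*); -is when the last vowel of the stem is an unrounded vowel (*tede*, *mepudi*, *bilgea*).
*fiha*: last vowel = /a/, an unrounded vowel → -is → *fihais*.

fihais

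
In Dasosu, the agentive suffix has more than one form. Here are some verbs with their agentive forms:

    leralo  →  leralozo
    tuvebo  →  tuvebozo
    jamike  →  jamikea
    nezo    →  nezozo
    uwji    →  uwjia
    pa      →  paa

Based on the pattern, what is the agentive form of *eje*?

The pattern is rounding harmony: -zo when the last vowel of the stem is a rounded vowel (*leralo*, *tuvebo*, *nezo*); -a when the last vowel of the stem is an unrounded vowel (*jamike*, *uwji*, *pa*).
*eje*: last vowel = /e/, an unrounded vowel → -a → *ejea*.

ejea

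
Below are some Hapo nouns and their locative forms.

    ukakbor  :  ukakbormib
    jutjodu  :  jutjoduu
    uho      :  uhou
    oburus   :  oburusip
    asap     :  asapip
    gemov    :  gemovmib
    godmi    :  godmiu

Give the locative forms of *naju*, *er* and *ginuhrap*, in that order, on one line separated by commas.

najuu, ermib, ginuhrapip

Looking at the final sound of each stem: -ip when the stem ends in a voiceless consonant (*oburus*, *asap*); -mib when the stem ends in a voiced consonant (*ukakbor*, *gemov*); -u when the stem ends in a vowel (*jutjodu*, *uho*, *godmi*).
*naju* — final sound /u/ (a vowel) → -u → *najuu*.
Since the final sound of *er* is /r/ (a voiced consonant), it takes -mib, giving *ermib*.
*ginuhrap* — final sound /p/ (a voiceless consonant) → -ip → *ginuhrapip*.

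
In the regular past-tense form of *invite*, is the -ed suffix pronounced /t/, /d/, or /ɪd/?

/ɪd/

The stem *invite* ends in /t/ or /d/.
The -ed suffix is realized as /ɪd/ after /t, d/; as /t/ after other voiceless consonants; and as /d/ after other voiced sounds.
So -ed on *invite* is pronounced /ɪd/.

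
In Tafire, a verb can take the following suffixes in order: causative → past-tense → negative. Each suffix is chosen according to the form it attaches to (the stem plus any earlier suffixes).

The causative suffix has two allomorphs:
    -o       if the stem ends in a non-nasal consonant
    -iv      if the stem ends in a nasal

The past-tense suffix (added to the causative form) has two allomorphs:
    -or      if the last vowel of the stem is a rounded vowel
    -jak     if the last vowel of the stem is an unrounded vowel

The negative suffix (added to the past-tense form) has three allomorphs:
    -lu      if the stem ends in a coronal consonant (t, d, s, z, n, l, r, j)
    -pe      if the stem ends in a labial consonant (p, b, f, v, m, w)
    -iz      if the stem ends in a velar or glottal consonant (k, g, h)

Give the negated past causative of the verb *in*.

inivjakiz

*in*: final consonant = /n/, a nasal → -iv → *iniv*.
The causative form *iniv*: last vowel = /i/, an unrounded vowel → -jak → *inivjak*.
The final consonant of the past-tense form *inivjak* is /k/, which is velar/glottal, so the negative suffix is -iz, giving *inivjakiz*.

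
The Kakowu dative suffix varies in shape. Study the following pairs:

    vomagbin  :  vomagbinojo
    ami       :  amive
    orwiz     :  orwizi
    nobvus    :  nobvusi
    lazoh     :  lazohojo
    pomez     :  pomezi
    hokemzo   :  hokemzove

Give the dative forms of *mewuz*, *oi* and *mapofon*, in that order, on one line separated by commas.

The suffix is conditioned by the final sound: -i when the stem ends in a sibilant (*orwiz*, *nobvus*, *pomez*); -ojo when the stem ends in a non-sibilant consonant (*vomagbin*, *lazoh*); -ve when the stem ends in a vowel (*ami*, *hokemzo*).
The final sound of *mewuz* is /z/, which is a sibilant, so the suffix is -i, giving *mewuzi*.
*oi* — final sound /i/ (a vowel) → -ve → *oive*.
The final sound of *mapofon* is /n/, which is a non-sibilant consonant, so the suffix is -ojo, giving *mapofonojo*.

mewuzi, oive, mapofonojo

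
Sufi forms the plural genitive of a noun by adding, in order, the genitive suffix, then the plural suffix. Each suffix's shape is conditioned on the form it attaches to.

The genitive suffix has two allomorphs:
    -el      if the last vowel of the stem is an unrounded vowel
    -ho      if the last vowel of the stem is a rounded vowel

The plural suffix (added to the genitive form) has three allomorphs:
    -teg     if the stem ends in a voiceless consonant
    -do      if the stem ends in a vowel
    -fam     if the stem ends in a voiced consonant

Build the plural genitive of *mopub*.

Since the last vowel of *mopub* is /u/ (a rounded vowel), it takes -ho, giving *mopubho*.
The final sound of the genitive form *mopubho* is /o/, which is a vowel, so the plural suffix is -do, giving *mopubhodo*.

mopubhodo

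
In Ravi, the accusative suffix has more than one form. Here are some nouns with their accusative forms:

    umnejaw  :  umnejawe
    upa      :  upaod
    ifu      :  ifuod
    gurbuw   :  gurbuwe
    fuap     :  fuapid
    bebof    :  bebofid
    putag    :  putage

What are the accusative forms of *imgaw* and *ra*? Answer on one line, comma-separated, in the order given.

The suffix is conditioned by the final sound: -id when the stem ends in a voiceless consonant (*fuap*, *bebof*); -e when the stem ends in a voiced consonant (*umnejaw*, *gurbuw*, *putag*); -od when the stem ends in a vowel (*upa*, *ifu*).
Since the final sound of *imgaw* is /w/ (a voiced consonant), it takes -e, giving *imgawe*.
The final sound of *ra* is /a/, which is a vowel, so the suffix is -od, giving *raod*.

imgawe, raod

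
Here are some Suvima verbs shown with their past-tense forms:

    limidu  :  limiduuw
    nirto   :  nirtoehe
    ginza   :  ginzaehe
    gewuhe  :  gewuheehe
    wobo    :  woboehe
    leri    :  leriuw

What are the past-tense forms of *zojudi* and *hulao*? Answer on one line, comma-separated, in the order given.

Looking at the last vowel of each stem: -uw when the last vowel of the stem is a high vowel (*limidu*, *leri*); -ehe when the last vowel of the stem is a non-high vowel (*nirto*, *ginza*, *gewuhe*, *wobo*).
Since the last vowel of *zojudi* is /i/ (a high vowel), it takes -uw, giving *zojudiuw*.
Since the last vowel of *hulao* is /o/ (a non-high vowel), it takes -ehe, giving *hulaoehe*.

zojudiuw, hulaoehe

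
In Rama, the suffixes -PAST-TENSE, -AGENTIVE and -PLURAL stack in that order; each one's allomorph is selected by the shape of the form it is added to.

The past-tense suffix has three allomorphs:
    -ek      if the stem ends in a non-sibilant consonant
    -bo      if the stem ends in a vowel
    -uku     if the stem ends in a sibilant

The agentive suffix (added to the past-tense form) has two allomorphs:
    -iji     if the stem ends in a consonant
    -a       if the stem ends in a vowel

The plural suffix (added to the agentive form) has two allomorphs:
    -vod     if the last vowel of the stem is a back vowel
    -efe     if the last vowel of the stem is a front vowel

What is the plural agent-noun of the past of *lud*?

ludekijiefe

Since the final sound of *lud* is /d/ (a non-sibilant consonant), it takes -ek, giving *ludek*.
The past-tense form *ludek*: final sound = /k/, a consonant → -iji → *ludekiji*.
The agentive form *ludekiji*: last vowel = /i/, a front vowel → -efe → *ludekijiefe*.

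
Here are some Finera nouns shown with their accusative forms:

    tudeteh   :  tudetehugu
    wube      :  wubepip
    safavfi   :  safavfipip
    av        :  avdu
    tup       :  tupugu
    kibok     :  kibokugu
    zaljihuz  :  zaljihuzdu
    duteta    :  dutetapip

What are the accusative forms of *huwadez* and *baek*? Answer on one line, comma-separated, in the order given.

The alternation tracks the final sound of the stem — -ugu when the stem ends in a voiceless consonant (*tudeteh*, *tup*, *kibok*); -du when the stem ends in a voiced consonant (*av*, *zaljihuz*); -pip when the stem ends in a vowel (*wube*, *safavfi*, *duteta*).
*huwadez* — final sound /z/ (a voiced consonant) → -du → *huwadezdu*.
The final sound of *baek* is /k/, which is a voiceless consonant, so the suffix is -ugu, giving *baekugu*.

huwadezdu, baekugu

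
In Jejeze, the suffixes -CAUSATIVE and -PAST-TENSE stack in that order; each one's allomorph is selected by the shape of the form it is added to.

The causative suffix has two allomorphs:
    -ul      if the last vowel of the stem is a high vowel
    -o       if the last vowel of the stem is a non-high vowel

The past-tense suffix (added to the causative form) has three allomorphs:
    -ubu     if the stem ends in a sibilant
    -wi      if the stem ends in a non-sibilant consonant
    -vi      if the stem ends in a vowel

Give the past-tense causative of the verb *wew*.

*wew*: last vowel = /e/, a non-high vowel → -o → *wewo*.
Since the final sound of the causative form *wewo* is /o/ (a vowel), it takes -vi, giving *wewovi*.

wewovi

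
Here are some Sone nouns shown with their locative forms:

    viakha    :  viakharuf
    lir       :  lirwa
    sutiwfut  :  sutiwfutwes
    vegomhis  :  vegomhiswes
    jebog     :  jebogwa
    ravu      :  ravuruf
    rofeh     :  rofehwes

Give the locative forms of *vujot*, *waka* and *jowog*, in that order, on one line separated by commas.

The pattern is voicing of the final sound: -wes when the stem ends in a voiceless consonant (*sutiwfut*, *vegomhis*, *rofeh*); -wa when the stem ends in a voiced consonant (*lir*, *jebog*); -ruf when the stem ends in a vowel (*viakha*, *ravu*).
*vujot* — final sound /t/ (a voiceless consonant) → -wes → *vujotwes*.
*waka*: final sound = /a/, a vowel → -ruf → *wakaruf*.
Since the final sound of *jowog* is /g/ (a voiced consonant), it takes -wa, giving *jowogwa*.

vujotwes, wakaruf, jowogwa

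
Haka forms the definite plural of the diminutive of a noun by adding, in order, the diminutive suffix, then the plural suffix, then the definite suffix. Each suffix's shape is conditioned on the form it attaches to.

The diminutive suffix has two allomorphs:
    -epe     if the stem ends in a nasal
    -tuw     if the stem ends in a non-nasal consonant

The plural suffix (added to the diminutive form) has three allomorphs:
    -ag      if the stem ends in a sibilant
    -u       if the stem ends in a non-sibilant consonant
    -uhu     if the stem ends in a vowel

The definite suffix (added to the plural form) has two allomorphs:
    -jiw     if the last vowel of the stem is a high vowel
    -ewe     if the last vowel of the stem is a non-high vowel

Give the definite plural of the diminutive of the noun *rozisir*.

The final consonant of *rozisir* is /r/, which is non-nasal, so the diminutive suffix is -tuw, giving *rozisirtuw*.
The final sound of the diminutive form *rozisirtuw* is /w/, which is a non-sibilant consonant, so the plural suffix is -u, giving *rozisirtuwu*.
The last vowel of the plural form *rozisirtuwu* is /u/, which is a high vowel, so the definite suffix is -jiw, giving *rozisirtuwujiw*.

rozisirtuwujiw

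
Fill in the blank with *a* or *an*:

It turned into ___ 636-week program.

a

The indefinite article is chosen by the initial *sound* of the following word, not its spelling.
The number *636* is spoken "six hundred …", beginning with /sɪks/ — a consonant sound.
So the article is *a*: It turned into a 636-week program.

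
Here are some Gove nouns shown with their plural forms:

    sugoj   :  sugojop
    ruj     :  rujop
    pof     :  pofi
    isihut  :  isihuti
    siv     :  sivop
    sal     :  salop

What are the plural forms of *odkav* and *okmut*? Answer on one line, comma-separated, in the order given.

odkavop, okmuti

The pattern is voicing of the final consonant: -i when the stem ends in a voiceless consonant (*pof*, *isihut*); -op when the stem ends in a voiced consonant (*sugoj*, *ruj*, *siv*, *sal*).
*odkav* — final consonant /v/ (voiced) → -op → *odkavop*.
Since the final consonant of *okmut* is /t/ (voiceless), it takes -i, giving *okmuti*.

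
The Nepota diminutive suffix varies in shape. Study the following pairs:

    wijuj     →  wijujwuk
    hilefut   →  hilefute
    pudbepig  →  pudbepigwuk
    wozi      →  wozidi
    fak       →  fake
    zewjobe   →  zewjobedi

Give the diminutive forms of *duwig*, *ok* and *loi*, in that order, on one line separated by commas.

The pattern is voicing of the final sound: -e when the stem ends in a voiceless consonant (*hilefut*, *fak*); -wuk when the stem ends in a voiced consonant (*wijuj*, *pudbepig*); -di when the stem ends in a vowel (*wozi*, *zewjobe*).
*duwig*: final sound = /g/, a voiced consonant → -wuk → *duwigwuk*.
*ok*: final sound = /k/, a voiceless consonant → -e → *oke*.
*loi*: final sound = /i/, a vowel → -di → *loidi*.

duwigwuk, oke, loidi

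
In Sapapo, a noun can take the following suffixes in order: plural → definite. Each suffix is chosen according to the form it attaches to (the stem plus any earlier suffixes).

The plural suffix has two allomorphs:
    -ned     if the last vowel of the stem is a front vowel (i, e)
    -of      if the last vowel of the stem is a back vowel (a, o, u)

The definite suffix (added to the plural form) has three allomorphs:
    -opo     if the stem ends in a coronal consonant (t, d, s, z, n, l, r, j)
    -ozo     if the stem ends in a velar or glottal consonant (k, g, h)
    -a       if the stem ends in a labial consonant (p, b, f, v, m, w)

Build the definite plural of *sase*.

*sase*: last vowel = /e/, a front vowel → -ned → *sasened*.
The final consonant of the plural form *sasened* is /d/, which is coronal, so the definite suffix is -opo, giving *sasenedopo*.

sasenedopo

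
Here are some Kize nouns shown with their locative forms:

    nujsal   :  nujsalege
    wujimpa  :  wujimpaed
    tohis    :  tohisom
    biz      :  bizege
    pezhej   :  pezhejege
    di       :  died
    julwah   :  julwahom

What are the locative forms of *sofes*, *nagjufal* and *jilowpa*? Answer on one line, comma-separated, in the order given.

sofesom, nagjufalege, jilowpaed

The pattern is voicing of the final sound: -om when the stem ends in a voiceless consonant (*tohis*, *julwah*); -ege when the stem ends in a voiced consonant (*nujsal*, *biz*, *pezhej*); -ed when the stem ends in a vowel (*wujimpa*, *di*).
*sofes* — final sound /s/ (a voiceless consonant) → -om → *sofesom*.
*nagjufal*: final sound = /l/, a voiced consonant → -ege → *nagjufalege*.
The final sound of *jilowpa* is /a/, which is a vowel, so the suffix is -ed, giving *jilowpaed*.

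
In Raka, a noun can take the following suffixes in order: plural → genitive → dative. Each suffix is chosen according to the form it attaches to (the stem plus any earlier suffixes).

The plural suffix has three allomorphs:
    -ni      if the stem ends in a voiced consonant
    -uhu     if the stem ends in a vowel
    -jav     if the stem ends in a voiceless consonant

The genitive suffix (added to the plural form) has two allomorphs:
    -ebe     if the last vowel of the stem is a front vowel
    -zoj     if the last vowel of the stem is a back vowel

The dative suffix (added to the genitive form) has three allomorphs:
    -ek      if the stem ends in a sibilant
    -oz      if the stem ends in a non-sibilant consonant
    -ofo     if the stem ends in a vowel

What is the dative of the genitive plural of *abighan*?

The final sound of *abighan* is /n/, which is a voiced consonant, so the plural suffix is -ni, giving *abighanni*.
The plural form *abighanni* — last vowel /i/ (a front vowel) → -ebe → *abighanniebe*.
The genitive form *abighanniebe* — final sound /e/ (a vowel) → -ofo → *abighanniebeofo*.

abighanniebeofo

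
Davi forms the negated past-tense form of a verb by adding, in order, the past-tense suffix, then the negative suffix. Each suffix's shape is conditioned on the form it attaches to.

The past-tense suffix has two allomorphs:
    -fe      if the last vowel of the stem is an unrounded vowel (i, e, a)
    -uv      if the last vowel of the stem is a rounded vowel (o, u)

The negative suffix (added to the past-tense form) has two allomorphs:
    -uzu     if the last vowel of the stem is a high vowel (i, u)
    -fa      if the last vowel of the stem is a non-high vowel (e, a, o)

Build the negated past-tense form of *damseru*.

damseruuvuzu

The last vowel of *damseru* is /u/, which is a rounded vowel, so the past-tense suffix is -uv, giving *damseruuv*.
The past-tense form *damseruuv*: last vowel = /u/, a high vowel → -uzu → *damseruuvuzu*.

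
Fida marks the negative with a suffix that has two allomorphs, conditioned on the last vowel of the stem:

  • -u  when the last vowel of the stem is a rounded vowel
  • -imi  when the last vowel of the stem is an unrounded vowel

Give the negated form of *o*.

*o*: last vowel = /o/, a rounded vowel → -u → *ou*.

ou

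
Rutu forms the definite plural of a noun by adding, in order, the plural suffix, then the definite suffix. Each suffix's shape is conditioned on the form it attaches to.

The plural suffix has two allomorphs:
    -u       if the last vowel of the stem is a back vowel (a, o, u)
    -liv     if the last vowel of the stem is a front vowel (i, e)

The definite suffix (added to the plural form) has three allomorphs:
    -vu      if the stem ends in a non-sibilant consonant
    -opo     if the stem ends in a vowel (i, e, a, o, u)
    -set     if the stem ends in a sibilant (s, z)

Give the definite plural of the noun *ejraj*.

ejrajuopo

*ejraj* — last vowel /a/ (a back vowel) → -u → *ejraju*.
The final sound of the plural form *ejraju* is /u/, which is a vowel, so the definite suffix is -opo, giving *ejrajuopo*.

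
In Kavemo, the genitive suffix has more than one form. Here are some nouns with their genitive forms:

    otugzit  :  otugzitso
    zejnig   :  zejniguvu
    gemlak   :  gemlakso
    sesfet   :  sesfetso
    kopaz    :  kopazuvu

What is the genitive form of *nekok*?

The suffix is conditioned by the final consonant: -so when the stem ends in a voiceless consonant (*otugzit*, *gemlak*, *sesfet*); -uvu when the stem ends in a voiced consonant (*zejnig*, *kopaz*).
*nekok*: final consonant = /k/, voiceless → -so → *nekokso*.

nekokso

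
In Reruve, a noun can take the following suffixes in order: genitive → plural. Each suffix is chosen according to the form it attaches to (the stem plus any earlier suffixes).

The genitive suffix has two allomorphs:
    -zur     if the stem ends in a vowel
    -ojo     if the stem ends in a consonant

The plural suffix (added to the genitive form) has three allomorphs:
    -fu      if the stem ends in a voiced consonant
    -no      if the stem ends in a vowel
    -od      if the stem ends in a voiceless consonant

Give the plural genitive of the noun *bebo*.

bebozurfu

*bebo* — final sound /o/ (a vowel) → -zur → *bebozur*.
The genitive form *bebozur* — final sound /r/ (a voiced consonant) → -fu → *bebozurfu*.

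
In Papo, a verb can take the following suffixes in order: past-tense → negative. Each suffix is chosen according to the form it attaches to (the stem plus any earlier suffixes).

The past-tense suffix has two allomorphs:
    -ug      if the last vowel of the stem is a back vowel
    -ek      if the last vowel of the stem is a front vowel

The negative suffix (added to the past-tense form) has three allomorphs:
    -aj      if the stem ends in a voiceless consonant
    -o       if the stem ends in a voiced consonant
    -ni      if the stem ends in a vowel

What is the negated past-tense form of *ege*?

The last vowel of *ege* is /e/, which is a front vowel, so the past-tense suffix is -ek, giving *egeek*.
The final sound of the past-tense form *egeek* is /k/, which is a voiceless consonant, so the negative suffix is -aj, giving *egeekaj*.

egeekaj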